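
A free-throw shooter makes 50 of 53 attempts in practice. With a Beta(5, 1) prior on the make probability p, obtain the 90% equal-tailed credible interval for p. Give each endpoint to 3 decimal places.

Posterior: Beta(5+50, 1+3) = Beta(55, 4).
Equal-tailed 90% interval: the 0.05 and 0.95 quantiles of Beta(55, 4).
Posterior mean ≈ 0.932, SD ≈ 0.032; a Normal approximation gives roughly [0.879, 0.986].
Exact: F⁻¹(0.05) = 0.872; F⁻¹(0.95) = 0.976.

[0.872, 0.976]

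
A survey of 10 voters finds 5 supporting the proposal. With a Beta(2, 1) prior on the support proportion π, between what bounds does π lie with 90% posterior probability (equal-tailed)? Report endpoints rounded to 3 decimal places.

[0.315, 0.755]

Posterior: Beta(2+5, 1+5) = Beta(7, 6).
Equal-tailed 90% interval: the 0.05 and 0.95 quantiles of Beta(7, 6).
Posterior mean ≈ 0.538, SD ≈ 0.133; a Normal approximation gives roughly [0.319, 0.758].
Exact: F⁻¹(0.05) = 0.315; F⁻¹(0.95) = 0.755.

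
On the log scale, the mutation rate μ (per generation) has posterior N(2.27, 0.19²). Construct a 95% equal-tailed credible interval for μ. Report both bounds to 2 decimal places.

On the log scale the 95% interval is 2.27 ± 1.960 × 0.19 = [1.8976, 2.6424].
Exponentiate: [e^1.8976, e^2.6424] = [6.67, 14.05].

[6.67, 14.05]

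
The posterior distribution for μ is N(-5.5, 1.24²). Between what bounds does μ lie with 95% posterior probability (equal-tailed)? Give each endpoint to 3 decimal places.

The posterior is symmetric, so the 95% equal-tailed interval is μ = -5.5 ± z·1.24 with z = 1.960.
Half-width: 1.960 × 1.24 = 2.430.
-5.5 − 2.430 = -7.930; -5.5 + 2.430 = -3.070.

[-7.930, -3.070]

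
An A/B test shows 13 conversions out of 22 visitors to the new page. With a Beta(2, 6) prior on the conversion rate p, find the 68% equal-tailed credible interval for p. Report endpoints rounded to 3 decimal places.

[0.409, 0.591]

Posterior: Beta(2+13, 6+9) = Beta(15, 15).
Equal-tailed 68% interval: the 0.16 and 0.84 quantiles of Beta(15, 15).
Posterior mean ≈ 0.500, SD ≈ 0.090; a Normal approximation gives roughly [0.411, 0.589].
Exact: F⁻¹(0.16) = 0.409; F⁻¹(0.84) = 0.591.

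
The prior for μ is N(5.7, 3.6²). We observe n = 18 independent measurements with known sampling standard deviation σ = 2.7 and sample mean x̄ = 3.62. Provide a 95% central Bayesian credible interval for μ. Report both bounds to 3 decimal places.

Posterior precision = 1/3.6² + 18/2.7² = 0.0772 + 2.4691 = 2.5463, so posterior SD = 0.6267.
Posterior mean = (5.7/3.6² + 18·3.62/2.7²) / 2.5463 = 3.6830.
Interval: 3.6830 ± 1.960 × 0.6267 → [2.455, 4.911].

[2.455, 4.911]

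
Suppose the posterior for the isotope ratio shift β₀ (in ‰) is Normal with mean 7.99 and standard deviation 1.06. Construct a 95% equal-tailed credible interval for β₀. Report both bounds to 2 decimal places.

[5.91, 10.07]

The posterior is symmetric, so the 95% equal-tailed interval is β₀ = 7.99 ± z·1.06 with z = 1.960.
Half-width: 1.960 × 1.06 = 2.08.
7.99 − 2.08 = 5.91; 7.99 + 2.08 = 10.07.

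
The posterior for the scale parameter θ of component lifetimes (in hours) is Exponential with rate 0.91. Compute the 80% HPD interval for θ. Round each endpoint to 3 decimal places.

The exponential density is strictly decreasing on [0, ∞), so the HPD interval is anchored at 0: [0, q] with P(θ ≤ q) = 0.80.
q = −ln(1 − 0.80) / 0.91 = 1.6094 / 0.91 = 1.769.

[0.000, 1.769]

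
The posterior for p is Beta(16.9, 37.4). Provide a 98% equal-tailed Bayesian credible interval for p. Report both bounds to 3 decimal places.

Posterior: Beta(16.9, 37.4).
Equal-tailed 98% interval: the 0.01 and 0.99 quantiles of Beta(16.9, 37.4).
Posterior mean ≈ 0.311, SD ≈ 0.062; a Normal approximation gives roughly [0.166, 0.456].
Exact: F⁻¹(0.01) = 0.178; F⁻¹(0.99) = 0.465.

[0.178, 0.465]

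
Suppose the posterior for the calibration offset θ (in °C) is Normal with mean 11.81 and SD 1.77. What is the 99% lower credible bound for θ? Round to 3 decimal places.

Need L with P(θ ≥ L) = 0.99: L = 11.81 − z_{0.01}·1.77.
z = 2.326; L = 11.81 − 2.326 × 1.77 = 7.692.

7.692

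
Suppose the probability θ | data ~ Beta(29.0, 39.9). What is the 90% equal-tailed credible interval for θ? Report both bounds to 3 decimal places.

[0.325, 0.519]

Posterior: Beta(29.0, 39.9).
Equal-tailed 90% interval: the 0.05 and 0.95 quantiles of Beta(29.0, 39.9).
Posterior mean ≈ 0.421, SD ≈ 0.059; a Normal approximation gives roughly [0.324, 0.518].
Exact: F⁻¹(0.05) = 0.325; F⁻¹(0.95) = 0.519.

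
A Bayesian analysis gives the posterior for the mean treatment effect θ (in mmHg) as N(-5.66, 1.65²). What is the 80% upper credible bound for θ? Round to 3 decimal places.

Need U with P(θ ≤ U) = 0.80: U = -5.66 + z_{0.2}·1.65.
z = 0.842; U = -5.66 + 0.842 × 1.65 = -4.271.

-4.271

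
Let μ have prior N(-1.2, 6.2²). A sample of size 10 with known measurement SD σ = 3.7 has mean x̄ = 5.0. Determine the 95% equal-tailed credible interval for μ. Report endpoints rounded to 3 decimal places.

[2.533, 7.040]

Posterior precision = 1/6.2² + 10/3.7² = 0.0260 + 0.7305 = 0.7565, so posterior SD = 1.1497.
Posterior mean = (-1.2/6.2² + 10·5.0/3.7²) / 0.7565 = 4.7868.
Interval: 4.7868 ± 1.960 × 1.1497 → [2.533, 7.040].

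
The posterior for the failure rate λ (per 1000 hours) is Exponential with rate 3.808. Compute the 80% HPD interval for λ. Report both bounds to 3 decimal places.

The exponential density is strictly decreasing on [0, ∞), so the HPD interval is anchored at 0: [0, q] with P(λ ≤ q) = 0.80.
q = −ln(1 − 0.80) / 3.808 = 1.6094 / 3.808 = 0.423.

[0.000, 0.423]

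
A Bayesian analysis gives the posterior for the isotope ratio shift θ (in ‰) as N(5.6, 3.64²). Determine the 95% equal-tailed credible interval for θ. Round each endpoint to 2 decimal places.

The posterior is symmetric, so the 95% equal-tailed interval is θ = 5.6 ± z·3.64 with z = 1.960.
Half-width: 1.960 × 3.64 = 7.13.
5.6 − 7.13 = -1.53; 5.6 + 7.13 = 12.73.

[-1.53, 12.73]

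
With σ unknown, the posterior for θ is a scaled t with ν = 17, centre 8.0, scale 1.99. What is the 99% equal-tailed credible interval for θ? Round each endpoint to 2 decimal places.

The t_17 distribution is symmetric; the 99% interval is 8.0 ± t·1.99 with t_{0.995,17} = 2.898.
Half-width: 2.898 × 1.99 = 5.77.
8.0 − 5.77 = 2.23; 8.0 + 5.77 = 13.77.

[2.23, 13.77]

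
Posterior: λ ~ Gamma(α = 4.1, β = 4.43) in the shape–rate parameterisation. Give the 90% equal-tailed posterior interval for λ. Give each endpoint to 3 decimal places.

Posterior: Gamma(shape 4.1, rate 4.43).
Equal-tailed 90% interval: Gamma(4.1, 4.43) quantiles at 0.05 and 0.95.
Posterior mean ≈ 0.926, SD ≈ 0.457; a Normal approximation gives roughly [0.174, 1.677].
Exact: lower = 0.322; upper = 1.782.

[0.322, 1.782]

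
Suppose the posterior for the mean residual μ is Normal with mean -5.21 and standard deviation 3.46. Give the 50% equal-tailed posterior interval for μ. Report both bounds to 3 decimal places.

[-7.544, -2.876]

The posterior is symmetric, so the 50% equal-tailed interval is μ = -5.21 ± z·3.46 with z = 0.674.
Half-width: 0.674 × 3.46 = 2.334.
-5.21 − 2.334 = -7.544; -5.21 + 2.334 = -2.876.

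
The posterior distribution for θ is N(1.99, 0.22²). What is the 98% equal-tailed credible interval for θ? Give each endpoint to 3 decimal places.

The posterior is symmetric, so the 98% equal-tailed interval is θ = 1.99 ± z·0.22 with z = 2.326.
Half-width: 2.326 × 0.22 = 0.512.
1.99 − 0.512 = 1.478; 1.99 + 0.512 = 2.502.

[1.478, 2.502]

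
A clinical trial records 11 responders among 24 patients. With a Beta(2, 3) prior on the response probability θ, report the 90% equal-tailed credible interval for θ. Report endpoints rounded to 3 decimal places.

Posterior: Beta(2+11, 3+13) = Beta(13, 16).
Equal-tailed 90% interval: the 0.05 and 0.95 quantiles of Beta(13, 16).
Posterior mean ≈ 0.448, SD ≈ 0.091; a Normal approximation gives roughly [0.299, 0.598].
Exact: F⁻¹(0.05) = 0.301; F⁻¹(0.95) = 0.600.

[0.301, 0.600]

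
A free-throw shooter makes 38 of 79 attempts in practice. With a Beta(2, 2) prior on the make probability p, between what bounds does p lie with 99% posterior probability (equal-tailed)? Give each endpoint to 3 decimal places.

Posterior: Beta(2+38, 2+41) = Beta(40, 43).
Equal-tailed 99% interval: the 0.005 and 0.995 quantiles of Beta(40, 43).
Posterior mean ≈ 0.482, SD ≈ 0.055; a Normal approximation gives roughly [0.341, 0.622].
Exact: F⁻¹(0.005) = 0.344; F⁻¹(0.995) = 0.622.

[0.344, 0.622]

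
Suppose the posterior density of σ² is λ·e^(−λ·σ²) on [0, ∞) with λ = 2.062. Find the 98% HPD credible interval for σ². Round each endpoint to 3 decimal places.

The exponential density is strictly decreasing on [0, ∞), so the HPD interval is anchored at 0: [0, q] with P(σ² ≤ q) = 0.98.
q = −ln(1 − 0.98) / 2.062 = 3.9120 / 2.062 = 1.897.

[0.000, 1.897]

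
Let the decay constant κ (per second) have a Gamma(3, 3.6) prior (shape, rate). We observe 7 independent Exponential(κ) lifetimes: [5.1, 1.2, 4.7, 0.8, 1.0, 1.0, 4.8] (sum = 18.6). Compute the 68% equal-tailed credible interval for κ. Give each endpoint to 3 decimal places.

[0.311, 0.590]

Posterior: Gamma(3+7, 3.6+18.6) = Gamma(10, 22.2) (shape, rate).
Equal-tailed 68% interval: Gamma(10, 22.2) quantiles at 0.16 and 0.84.
Posterior mean ≈ 0.450, SD ≈ 0.142; a Normal approximation gives roughly [0.309, 0.592].
Exact: lower = 0.311; upper = 0.590.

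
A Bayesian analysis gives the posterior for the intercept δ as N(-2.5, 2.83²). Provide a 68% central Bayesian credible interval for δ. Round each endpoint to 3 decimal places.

[-5.314, 0.314]

The posterior is symmetric, so the 68% equal-tailed interval is δ = -2.5 ± z·2.83 with z = 0.994.
Half-width: 0.994 × 2.83 = 2.814.
-2.5 − 2.814 = -5.314; -2.5 + 2.814 = 0.314.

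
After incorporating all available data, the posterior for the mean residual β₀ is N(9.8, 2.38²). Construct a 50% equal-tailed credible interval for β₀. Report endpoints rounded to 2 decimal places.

The posterior is symmetric, so the 50% equal-tailed interval is β₀ = 9.8 ± z·2.38 with z = 0.674.
Half-width: 0.674 × 2.38 = 1.61.
9.8 − 1.61 = 8.19; 9.8 + 1.61 = 11.41.

[8.19, 11.41]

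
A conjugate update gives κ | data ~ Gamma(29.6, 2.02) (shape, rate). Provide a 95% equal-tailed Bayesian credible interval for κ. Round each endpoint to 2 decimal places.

[9.86, 20.38]

Posterior: Gamma(shape 29.6, rate 2.02).
Equal-tailed 95% interval: Gamma(29.6, 2.02) quantiles at 0.025 and 0.975.
Posterior mean ≈ 14.65, SD ≈ 2.69; a Normal approximation gives roughly [9.37, 19.93].
Exact: lower = 9.86; upper = 20.38.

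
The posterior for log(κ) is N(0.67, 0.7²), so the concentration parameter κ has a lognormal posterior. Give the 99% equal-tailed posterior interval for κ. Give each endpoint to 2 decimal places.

On the log scale the 99% interval is 0.67 ± 2.576 × 0.7 = [-1.1331, 2.4731].
Exponentiate: [e^-1.1331, e^2.4731] = [0.32, 11.86].

[0.32, 11.86]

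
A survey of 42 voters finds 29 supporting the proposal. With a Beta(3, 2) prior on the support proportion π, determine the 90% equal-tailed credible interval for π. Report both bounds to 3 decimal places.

[0.566, 0.787]

Posterior: Beta(3+29, 2+13) = Beta(32, 15).
Equal-tailed 90% interval: the 0.05 and 0.95 quantiles of Beta(32, 15).
Posterior mean ≈ 0.681, SD ≈ 0.067; a Normal approximation gives roughly [0.570, 0.792].
Exact: F⁻¹(0.05) = 0.566; F⁻¹(0.95) = 0.787.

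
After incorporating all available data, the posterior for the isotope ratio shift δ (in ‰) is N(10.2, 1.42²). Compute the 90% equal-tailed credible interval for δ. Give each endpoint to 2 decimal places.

[7.86, 12.54]

The posterior is symmetric, so the 90% equal-tailed interval is δ = 10.2 ± z·1.42 with z = 1.645.
Half-width: 1.645 × 1.42 = 2.34.
10.2 − 2.34 = 7.86; 10.2 + 2.34 = 12.54.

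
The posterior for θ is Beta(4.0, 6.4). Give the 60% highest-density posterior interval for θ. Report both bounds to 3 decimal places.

The posterior is unimodal and skewed, so the HPD interval has equal density at both endpoints and is the shortest 60% interval.
Solving f(0.238) = f(0.490) with F(0.490) − F(0.238) = 0.60 gives [0.238, 0.490].
For comparison, the equal-tailed interval is [0.256, 0.510]; the HPD is narrower and shifted toward the mode.

[0.238, 0.490]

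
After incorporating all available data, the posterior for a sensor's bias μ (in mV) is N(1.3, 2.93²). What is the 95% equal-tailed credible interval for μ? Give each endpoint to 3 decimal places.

The posterior is symmetric, so the 95% equal-tailed interval is μ = 1.3 ± z·2.93 with z = 1.960.
Half-width: 1.960 × 2.93 = 5.743.
1.3 − 5.743 = -4.443; 1.3 + 5.743 = 7.043.

[-4.443, 7.043]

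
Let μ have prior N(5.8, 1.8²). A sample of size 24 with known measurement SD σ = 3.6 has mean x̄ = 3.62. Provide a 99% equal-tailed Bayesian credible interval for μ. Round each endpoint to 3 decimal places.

[2.179, 5.684]

Posterior precision = 1/1.8² + 24/3.6² = 0.3086 + 1.8519 = 2.1605, so posterior SD = 0.6803.
Posterior mean = (5.8/1.8² + 24·3.62/3.6²) / 2.1605 = 3.9314.
Interval: 3.9314 ± 2.576 × 0.6803 → [2.179, 5.684].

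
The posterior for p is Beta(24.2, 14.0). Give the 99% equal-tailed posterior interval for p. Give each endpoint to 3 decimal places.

Posterior: Beta(24.2, 14.0).
Equal-tailed 99% interval: the 0.005 and 0.995 quantiles of Beta(24.2, 14.0).
Posterior mean ≈ 0.634, SD ≈ 0.077; a Normal approximation gives roughly [0.435, 0.832].
Exact: F⁻¹(0.005) = 0.427; F⁻¹(0.995) = 0.814.

[0.427, 0.814]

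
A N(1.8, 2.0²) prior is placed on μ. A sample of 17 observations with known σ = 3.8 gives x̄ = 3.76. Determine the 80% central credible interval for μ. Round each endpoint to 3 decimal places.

Posterior precision = 1/2.0² + 17/3.8² = 0.2500 + 1.1773 = 1.4273, so posterior SD = 0.8370.
Posterior mean = (1.8/2.0² + 17·3.76/3.8²) / 1.4273 = 3.4167.
Interval: 3.4167 ± 1.282 × 0.8370 → [2.344, 4.489].

[2.344, 4.489]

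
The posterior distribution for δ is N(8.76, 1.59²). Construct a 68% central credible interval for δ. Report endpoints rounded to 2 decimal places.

[7.18, 10.34]

The posterior is symmetric, so the 68% equal-tailed interval is δ = 8.76 ± z·1.59 with z = 0.994.
Half-width: 0.994 × 1.59 = 1.58.
8.76 − 1.58 = 7.18; 8.76 + 1.58 = 10.34.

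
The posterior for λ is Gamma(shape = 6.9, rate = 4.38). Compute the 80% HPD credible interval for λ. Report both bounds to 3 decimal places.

[0.749, 2.202]

The posterior is unimodal and skewed, so the HPD interval has equal density at both endpoints and is the shortest 80% interval.
Solving f(0.749) = f(2.202) with F(2.202) − F(0.749) = 0.80 gives [0.749, 2.202].
For comparison, the equal-tailed interval is [0.872, 2.376]; the HPD is narrower and shifted toward the mode.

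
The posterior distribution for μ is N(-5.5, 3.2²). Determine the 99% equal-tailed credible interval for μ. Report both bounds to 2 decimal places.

[-13.74, 2.74]

The posterior is symmetric, so the 99% equal-tailed interval is μ = -5.5 ± z·3.2 with z = 2.576.
Half-width: 2.576 × 3.2 = 8.24.
-5.5 − 8.24 = -13.74; -5.5 + 8.24 = 2.74.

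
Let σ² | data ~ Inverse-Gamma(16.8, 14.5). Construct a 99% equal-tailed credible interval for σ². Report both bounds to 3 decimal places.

[0.496, 1.787]

Inverse-Gamma(16.8, 14.5) quantiles: F⁻¹(0.005) and F⁻¹(0.995).
Equivalently, 1/σ² ~ Gamma(16.8, rate = 14.5); invert its 0.995 and 0.005 quantiles.
Posterior mean ≈ 0.918, SD ≈ 0.239; a Normal approximation gives roughly [0.303, 1.532].
Exact: lower = 0.496; upper = 1.787.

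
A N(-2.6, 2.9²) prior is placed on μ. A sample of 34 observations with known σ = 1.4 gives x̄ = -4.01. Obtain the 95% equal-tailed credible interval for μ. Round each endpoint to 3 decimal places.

Posterior precision = 1/2.9² + 34/1.4² = 0.1189 + 17.3469 = 17.4658, so posterior SD = 0.2393.
Posterior mean = (-2.6/2.9² + 34·-4.01/1.4²) / 17.4658 = -4.0004.
Interval: -4.0004 ± 1.960 × 0.2393 → [-4.469, -3.531].

[-4.469, -3.531]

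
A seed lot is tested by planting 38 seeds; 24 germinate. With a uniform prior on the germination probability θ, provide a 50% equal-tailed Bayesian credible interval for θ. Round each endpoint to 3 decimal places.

Posterior: Beta(1+24, 1+14) = Beta(25, 15).
Equal-tailed 50% interval: the 0.25 and 0.75 quantiles of Beta(25, 15).
Posterior mean ≈ 0.625, SD ≈ 0.076; a Normal approximation gives roughly [0.574, 0.676].
Exact: F⁻¹(0.25) = 0.574; F⁻¹(0.75) = 0.678.

[0.574, 0.678]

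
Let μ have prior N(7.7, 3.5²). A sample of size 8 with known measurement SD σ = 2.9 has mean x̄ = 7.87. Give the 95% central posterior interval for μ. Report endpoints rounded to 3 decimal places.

[5.928, 9.785]

Posterior precision = 1/3.5² + 8/2.9² = 0.0816 + 0.9512 = 1.0329, so posterior SD = 0.9840.
Posterior mean = (7.7/3.5² + 8·7.87/2.9²) / 1.0329 = 7.8566.
Interval: 7.8566 ± 1.960 × 0.9840 → [5.928, 9.785].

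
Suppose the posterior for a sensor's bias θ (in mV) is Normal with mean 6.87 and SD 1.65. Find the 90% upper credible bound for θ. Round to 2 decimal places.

Need U with P(θ ≤ U) = 0.90: U = 6.87 + z_{0.1}·1.65.
z = 1.282; U = 6.87 + 1.282 × 1.65 = 8.98.

8.98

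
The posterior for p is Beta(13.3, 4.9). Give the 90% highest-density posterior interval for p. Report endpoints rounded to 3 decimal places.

[0.571, 0.897]

The posterior is unimodal and skewed, so the HPD interval has equal density at both endpoints and is the shortest 90% interval.
Solving f(0.571) = f(0.897) with F(0.897) − F(0.571) = 0.90 gives [0.571, 0.897].
For comparison, the equal-tailed interval is [0.550, 0.882]; the HPD is narrower and shifted toward the mode.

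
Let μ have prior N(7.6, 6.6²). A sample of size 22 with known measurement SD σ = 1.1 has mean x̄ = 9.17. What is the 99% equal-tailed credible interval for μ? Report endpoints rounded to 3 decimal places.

Posterior precision = 1/6.6² + 22/1.1² = 0.0230 + 18.1818 = 18.2048, so posterior SD = 0.2344.
Posterior mean = (7.6/6.6² + 22·9.17/1.1²) / 18.2048 = 9.1680.
Interval: 9.1680 ± 2.576 × 0.2344 → [8.564, 9.772].

[8.564, 9.772]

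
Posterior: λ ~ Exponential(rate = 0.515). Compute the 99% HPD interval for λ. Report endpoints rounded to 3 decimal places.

[0.000, 8.942]

The exponential density is strictly decreasing on [0, ∞), so the HPD interval is anchored at 0: [0, q] with P(λ ≤ q) = 0.99.
q = −ln(1 − 0.99) / 0.515 = 4.6052 / 0.515 = 8.942.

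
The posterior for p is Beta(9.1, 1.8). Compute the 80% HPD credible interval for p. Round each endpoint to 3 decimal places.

The posterior is unimodal and skewed, so the HPD interval has equal density at both endpoints and is the shortest 80% interval.
Solving f(0.742) = f(0.985) with F(0.985) − F(0.742) = 0.80 gives [0.742, 0.985].
For comparison, the equal-tailed interval is [0.685, 0.956]; the HPD is narrower and shifted toward the mode.

[0.742, 0.985]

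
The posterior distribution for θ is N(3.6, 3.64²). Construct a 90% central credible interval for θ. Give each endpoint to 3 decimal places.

[-2.387, 9.587]

The posterior is symmetric, so the 90% equal-tailed interval is θ = 3.6 ± z·3.64 with z = 1.645.
Half-width: 1.645 × 3.64 = 5.987.
3.6 − 5.987 = -2.387; 3.6 + 5.987 = 9.587.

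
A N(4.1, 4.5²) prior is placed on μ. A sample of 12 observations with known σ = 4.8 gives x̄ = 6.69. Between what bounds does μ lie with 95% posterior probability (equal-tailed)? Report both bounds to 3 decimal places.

[3.870, 9.061]

Posterior precision = 1/4.5² + 12/4.8² = 0.0494 + 0.5208 = 0.5702, so posterior SD = 1.3243.
Posterior mean = (4.1/4.5² + 12·6.69/4.8²) / 0.5702 = 6.4657.
Interval: 6.4657 ± 1.960 × 1.3243 → [3.870, 9.061].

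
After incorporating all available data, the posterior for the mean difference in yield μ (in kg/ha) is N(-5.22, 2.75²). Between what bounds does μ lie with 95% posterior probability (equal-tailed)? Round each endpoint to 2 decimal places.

The posterior is symmetric, so the 95% equal-tailed interval is μ = -5.22 ± z·2.75 with z = 1.960.
Half-width: 1.960 × 2.75 = 5.39.
-5.22 − 5.39 = -10.61; -5.22 + 5.39 = 0.17.

[-10.61, 0.17]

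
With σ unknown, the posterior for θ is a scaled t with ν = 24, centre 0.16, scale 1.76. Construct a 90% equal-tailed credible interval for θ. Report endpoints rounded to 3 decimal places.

The t_24 distribution is symmetric; the 90% interval is 0.16 ± t·1.76 with t_{0.95,24} = 1.711.
Half-width: 1.711 × 1.76 = 3.011.
0.16 − 3.011 = -2.851; 0.16 + 3.011 = 3.171.

[-2.851, 3.171]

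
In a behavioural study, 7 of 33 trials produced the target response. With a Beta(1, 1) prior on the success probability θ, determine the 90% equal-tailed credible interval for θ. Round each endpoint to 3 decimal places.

Posterior: Beta(1+7, 1+26) = Beta(8, 27).
Equal-tailed 90% interval: the 0.05 and 0.95 quantiles of Beta(8, 27).
Posterior mean ≈ 0.229, SD ≈ 0.070; a Normal approximation gives roughly [0.113, 0.344].
Exact: F⁻¹(0.05) = 0.123; F⁻¹(0.95) = 0.352.

[0.123, 0.352]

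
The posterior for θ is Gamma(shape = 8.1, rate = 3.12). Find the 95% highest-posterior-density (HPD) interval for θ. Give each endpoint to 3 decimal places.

The posterior is unimodal and skewed, so the HPD interval has equal density at both endpoints and is the shortest 95% interval.
Solving f(0.974) = f(4.413) with F(4.413) − F(0.974) = 0.95 gives [0.974, 4.413].
For comparison, the equal-tailed interval is [1.128, 4.666]; the HPD is narrower and shifted toward the mode.

[0.974, 4.413]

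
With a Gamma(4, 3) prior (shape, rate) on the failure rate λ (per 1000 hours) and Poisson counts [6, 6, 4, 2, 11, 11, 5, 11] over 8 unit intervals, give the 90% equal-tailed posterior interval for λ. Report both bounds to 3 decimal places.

[4.350, 6.662]

Posterior: Gamma(4+56, 3+8) = Gamma(60, 11) (shape, rate).
Equal-tailed 90% interval: Gamma(60, 11) quantiles at 0.05 and 0.95.
Posterior mean ≈ 5.455, SD ≈ 0.704; a Normal approximation gives roughly [4.296, 6.613].
Exact: lower = 4.350; upper = 6.662.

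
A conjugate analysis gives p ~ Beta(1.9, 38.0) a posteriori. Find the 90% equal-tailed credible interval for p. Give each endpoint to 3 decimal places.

Posterior: Beta(1.9, 38.0).
Equal-tailed 90% interval: the 0.05 and 0.95 quantiles of Beta(1.9, 38.0).
Posterior mean ≈ 0.048, SD ≈ 0.033; a Normal approximation gives roughly [-0.007, 0.102].
Exact: F⁻¹(0.05) = 0.008; F⁻¹(0.95) = 0.112.

[0.008, 0.112]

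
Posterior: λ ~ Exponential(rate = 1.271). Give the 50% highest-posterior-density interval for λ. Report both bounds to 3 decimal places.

[0.000, 0.545]

The exponential density is strictly decreasing on [0, ∞), so the HPD interval is anchored at 0: [0, q] with P(λ ≤ q) = 0.50.
q = −ln(1 − 0.50) / 1.271 = 0.6931 / 1.271 = 0.545.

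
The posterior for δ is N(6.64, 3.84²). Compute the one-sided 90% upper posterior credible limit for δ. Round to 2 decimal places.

11.56

Need U with P(δ ≤ U) = 0.90: U = 6.64 + z_{0.1}·3.84.
z = 1.282; U = 6.64 + 1.282 × 3.84 = 11.56.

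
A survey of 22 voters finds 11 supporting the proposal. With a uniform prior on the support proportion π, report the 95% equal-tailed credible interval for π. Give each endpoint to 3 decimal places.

[0.306, 0.694]

Posterior: Beta(1+11, 1+11) = Beta(12, 12).
Equal-tailed 95% interval: the 0.025 and 0.975 quantiles of Beta(12, 12).
Posterior mean ≈ 0.500, SD ≈ 0.100; a Normal approximation gives roughly [0.304, 0.696].
Exact: F⁻¹(0.025) = 0.306; F⁻¹(0.975) = 0.694.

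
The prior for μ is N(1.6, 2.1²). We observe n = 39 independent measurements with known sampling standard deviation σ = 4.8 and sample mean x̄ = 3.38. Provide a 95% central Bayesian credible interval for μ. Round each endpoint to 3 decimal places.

[1.755, 4.584]

Posterior precision = 1/2.1² + 39/4.8² = 0.2268 + 1.6927 = 1.9195, so posterior SD = 0.7218.
Posterior mean = (1.6/2.1² + 39·3.38/4.8²) / 1.9195 = 3.1697.
Interval: 3.1697 ± 1.960 × 0.7218 → [1.755, 4.584].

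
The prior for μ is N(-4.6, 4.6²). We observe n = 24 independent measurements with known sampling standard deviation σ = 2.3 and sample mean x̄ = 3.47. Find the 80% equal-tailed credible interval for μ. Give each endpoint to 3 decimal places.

Posterior precision = 1/4.6² + 24/2.3² = 0.0473 + 4.5369 = 4.5841, so posterior SD = 0.4671.
Posterior mean = (-4.6/4.6² + 24·3.47/2.3²) / 4.5841 = 3.3868.
Interval: 3.3868 ± 1.282 × 0.4671 → [2.788, 3.985].

[2.788, 3.985]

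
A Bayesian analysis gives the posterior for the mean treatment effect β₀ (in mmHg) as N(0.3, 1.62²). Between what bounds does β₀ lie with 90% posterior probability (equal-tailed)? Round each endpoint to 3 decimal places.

The posterior is symmetric, so the 90% equal-tailed interval is β₀ = 0.3 ± z·1.62 with z = 1.645.
Half-width: 1.645 × 1.62 = 2.665.
0.3 − 2.665 = -2.365; 0.3 + 2.665 = 2.965.

[-2.365, 2.965]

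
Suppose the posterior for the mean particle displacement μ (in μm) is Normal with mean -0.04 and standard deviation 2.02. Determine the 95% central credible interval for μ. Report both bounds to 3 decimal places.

The posterior is symmetric, so the 95% equal-tailed interval is μ = -0.04 ± z·2.02 with z = 1.960.
Half-width: 1.960 × 2.02 = 3.959.
-0.04 − 3.959 = -3.999; -0.04 + 3.959 = 3.919.

[-3.999, 3.919]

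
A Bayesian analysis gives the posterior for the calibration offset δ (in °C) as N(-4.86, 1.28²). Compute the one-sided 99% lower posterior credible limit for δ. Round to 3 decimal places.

-7.838

Need L with P(δ ≥ L) = 0.99: L = -4.86 − z_{0.01}·1.28.
z = 2.326; L = -4.86 − 2.326 × 1.28 = -7.838.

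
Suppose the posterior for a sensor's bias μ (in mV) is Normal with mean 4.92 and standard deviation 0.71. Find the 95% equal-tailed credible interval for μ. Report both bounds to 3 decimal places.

The posterior is symmetric, so the 95% equal-tailed interval is μ = 4.92 ± z·0.71 with z = 1.960.
Half-width: 1.960 × 0.71 = 1.392.
4.92 − 1.392 = 3.528; 4.92 + 1.392 = 6.312.

[3.528, 6.312]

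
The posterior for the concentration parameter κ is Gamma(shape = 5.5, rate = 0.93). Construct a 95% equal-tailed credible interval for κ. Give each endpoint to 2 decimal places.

[2.05, 11.78]

Posterior: Gamma(shape 5.5, rate 0.93).
Equal-tailed 95% interval: Gamma(5.5, 0.93) quantiles at 0.025 and 0.975.
Posterior mean ≈ 5.91, SD ≈ 2.52; a Normal approximation gives roughly [0.97, 10.86].
Exact: lower = 2.05; upper = 11.78.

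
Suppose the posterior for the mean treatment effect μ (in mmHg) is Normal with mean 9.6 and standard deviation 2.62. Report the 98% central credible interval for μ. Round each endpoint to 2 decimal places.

The posterior is symmetric, so the 98% equal-tailed interval is μ = 9.6 ± z·2.62 with z = 2.326.
Half-width: 2.326 × 2.62 = 6.10.
9.6 − 6.10 = 3.50; 9.6 + 6.10 = 15.70.

[3.50, 15.70]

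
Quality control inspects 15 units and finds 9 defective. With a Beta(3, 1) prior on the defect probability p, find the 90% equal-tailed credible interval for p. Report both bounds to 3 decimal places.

[0.446, 0.801]

Posterior: Beta(3+9, 1+6) = Beta(12, 7).
Equal-tailed 90% interval: the 0.05 and 0.95 quantiles of Beta(12, 7).
Posterior mean ≈ 0.632, SD ≈ 0.108; a Normal approximation gives roughly [0.454, 0.809].
Exact: F⁻¹(0.05) = 0.446; F⁻¹(0.95) = 0.801.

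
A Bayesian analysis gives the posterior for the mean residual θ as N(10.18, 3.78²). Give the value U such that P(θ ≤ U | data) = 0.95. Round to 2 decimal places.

16.40

Need U with P(θ ≤ U) = 0.95: U = 10.18 + z_{0.05}·3.78.
z = 1.645; U = 10.18 + 1.645 × 3.78 = 16.40.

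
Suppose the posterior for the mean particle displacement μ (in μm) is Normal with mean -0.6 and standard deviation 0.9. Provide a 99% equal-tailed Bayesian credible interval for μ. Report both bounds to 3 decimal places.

[-2.918, 1.718]

The posterior is symmetric, so the 99% equal-tailed interval is μ = -0.6 ± z·0.9 with z = 2.576.
Half-width: 2.576 × 0.9 = 2.318.
-0.6 − 2.318 = -2.918; -0.6 + 2.318 = 1.718.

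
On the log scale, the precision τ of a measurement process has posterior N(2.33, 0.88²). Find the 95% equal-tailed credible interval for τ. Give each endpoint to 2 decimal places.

[1.83, 57.67]

On the log scale the 95% interval is 2.33 ± 1.960 × 0.88 = [0.6052, 4.0548].
Exponentiate: [e^0.6052, e^4.0548] = [1.83, 57.67].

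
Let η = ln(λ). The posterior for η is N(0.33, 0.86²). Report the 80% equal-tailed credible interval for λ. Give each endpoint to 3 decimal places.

[0.462, 4.188]

On the log scale the 80% interval is 0.33 ± 1.282 × 0.86 = [-0.7721, 1.4321].
Exponentiate: [e^-0.7721, e^1.4321] = [0.462, 4.188].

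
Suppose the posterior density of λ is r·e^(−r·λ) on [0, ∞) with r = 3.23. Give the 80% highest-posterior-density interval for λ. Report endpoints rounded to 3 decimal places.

[0.000, 0.498]

The exponential density is strictly decreasing on [0, ∞), so the HPD interval is anchored at 0: [0, q] with P(λ ≤ q) = 0.80.
q = −ln(1 − 0.80) / 3.23 = 1.6094 / 3.23 = 0.498.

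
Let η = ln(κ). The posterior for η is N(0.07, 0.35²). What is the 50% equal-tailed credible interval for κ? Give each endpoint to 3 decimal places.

On the log scale the 50% interval is 0.07 ± 0.674 × 0.35 = [-0.1661, 0.3061].
Exponentiate: [e^-0.1661, e^0.3061] = [0.847, 1.358].

[0.847, 1.358]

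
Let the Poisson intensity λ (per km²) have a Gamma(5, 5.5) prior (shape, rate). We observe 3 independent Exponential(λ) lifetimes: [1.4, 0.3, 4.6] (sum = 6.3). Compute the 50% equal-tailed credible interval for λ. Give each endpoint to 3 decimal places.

Posterior: Gamma(5+3, 5.5+6.3) = Gamma(8, 11.8) (shape, rate).
Equal-tailed 50% interval: Gamma(8, 11.8) quantiles at 0.25 and 0.75.
Posterior mean ≈ 0.678, SD ≈ 0.240; a Normal approximation gives roughly [0.516, 0.840].
Exact: lower = 0.505; upper = 0.821.

[0.505, 0.821]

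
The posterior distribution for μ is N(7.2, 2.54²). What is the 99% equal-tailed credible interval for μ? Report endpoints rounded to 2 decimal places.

The posterior is symmetric, so the 99% equal-tailed interval is μ = 7.2 ± z·2.54 with z = 2.576.
Half-width: 2.576 × 2.54 = 6.54.
7.2 − 6.54 = 0.66; 7.2 + 6.54 = 13.74.

[0.66, 13.74]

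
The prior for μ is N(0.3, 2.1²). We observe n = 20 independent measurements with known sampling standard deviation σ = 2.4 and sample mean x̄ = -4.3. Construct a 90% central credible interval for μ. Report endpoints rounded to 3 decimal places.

Posterior precision = 1/2.1² + 20/2.4² = 0.2268 + 3.4722 = 3.6990, so posterior SD = 0.5199.
Posterior mean = (0.3/2.1² + 20·-4.3/2.4²) / 3.6990 = -4.0180.
Interval: -4.0180 ± 1.645 × 0.5199 → [-4.873, -3.163].

[-4.873, -3.163]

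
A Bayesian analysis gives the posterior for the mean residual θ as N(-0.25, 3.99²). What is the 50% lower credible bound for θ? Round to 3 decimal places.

-0.250

Need L with P(θ ≥ L) = 0.50: L = -0.25 − z_{0.5}·3.99.
z = 0.000; L = -0.25 − 0.000 × 3.99 = -0.250.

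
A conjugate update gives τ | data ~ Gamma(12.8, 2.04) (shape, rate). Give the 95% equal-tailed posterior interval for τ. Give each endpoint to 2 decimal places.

[3.32, 10.15]

Posterior: Gamma(shape 12.8, rate 2.04).
Equal-tailed 95% interval: Gamma(12.8, 2.04) quantiles at 0.025 and 0.975.
Posterior mean ≈ 6.27, SD ≈ 1.75; a Normal approximation gives roughly [2.84, 9.71].
Exact: lower = 3.32; upper = 10.15.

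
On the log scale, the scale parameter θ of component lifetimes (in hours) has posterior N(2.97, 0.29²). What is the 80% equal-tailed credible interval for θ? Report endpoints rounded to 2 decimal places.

[13.44, 28.27]

On the log scale the 80% interval is 2.97 ± 1.282 × 0.29 = [2.5984, 3.3416].
Exponentiate: [e^2.5984, e^3.3416] = [13.44, 28.27].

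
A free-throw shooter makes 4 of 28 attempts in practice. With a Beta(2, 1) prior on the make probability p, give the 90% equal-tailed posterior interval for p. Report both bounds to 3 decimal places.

Posterior: Beta(2+4, 1+24) = Beta(6, 25).
Equal-tailed 90% interval: the 0.05 and 0.95 quantiles of Beta(6, 25).
Posterior mean ≈ 0.194, SD ≈ 0.070; a Normal approximation gives roughly [0.079, 0.308].
Exact: F⁻¹(0.05) = 0.091; F⁻¹(0.95) = 0.319.

[0.091, 0.319]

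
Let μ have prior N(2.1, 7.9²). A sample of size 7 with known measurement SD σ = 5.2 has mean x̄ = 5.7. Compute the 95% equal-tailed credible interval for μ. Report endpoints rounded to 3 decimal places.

Posterior precision = 1/7.9² + 7/5.2² = 0.0160 + 0.2589 = 0.2749, so posterior SD = 1.9073.
Posterior mean = (2.1/7.9² + 7·5.7/5.2²) / 0.2749 = 5.4902.
Interval: 5.4902 ± 1.960 × 1.9073 → [1.752, 9.228].

[1.752, 9.228]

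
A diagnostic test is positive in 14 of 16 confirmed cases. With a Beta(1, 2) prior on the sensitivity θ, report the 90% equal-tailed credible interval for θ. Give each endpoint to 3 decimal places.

Posterior: Beta(1+14, 2+2) = Beta(15, 4).
Equal-tailed 90% interval: the 0.05 and 0.95 quantiles of Beta(15, 4).
Posterior mean ≈ 0.789, SD ≈ 0.091; a Normal approximation gives roughly [0.640, 0.939].
Exact: F⁻¹(0.05) = 0.623; F⁻¹(0.95) = 0.920.

[0.623, 0.920]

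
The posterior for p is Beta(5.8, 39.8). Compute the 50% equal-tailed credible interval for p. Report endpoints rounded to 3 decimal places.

[0.092, 0.157]

Posterior: Beta(5.8, 39.8).
Equal-tailed 50% interval: the 0.25 and 0.75 quantiles of Beta(5.8, 39.8).
Posterior mean ≈ 0.127, SD ≈ 0.049; a Normal approximation gives roughly [0.094, 0.160].
Exact: F⁻¹(0.25) = 0.092; F⁻¹(0.75) = 0.157.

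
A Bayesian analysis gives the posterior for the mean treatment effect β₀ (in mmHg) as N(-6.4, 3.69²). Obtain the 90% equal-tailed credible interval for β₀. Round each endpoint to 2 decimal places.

[-12.47, -0.33]

The posterior is symmetric, so the 90% equal-tailed interval is β₀ = -6.4 ± z·3.69 with z = 1.645.
Half-width: 1.645 × 3.69 = 6.07.
-6.4 − 6.07 = -12.47; -6.4 + 6.07 = -0.33.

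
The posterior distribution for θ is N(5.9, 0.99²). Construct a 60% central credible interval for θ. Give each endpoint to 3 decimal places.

[5.067, 6.733]

The posterior is symmetric, so the 60% equal-tailed interval is θ = 5.9 ± z·0.99 with z = 0.842.
Half-width: 0.842 × 0.99 = 0.833.
5.9 − 0.833 = 5.067; 5.9 + 0.833 = 6.733.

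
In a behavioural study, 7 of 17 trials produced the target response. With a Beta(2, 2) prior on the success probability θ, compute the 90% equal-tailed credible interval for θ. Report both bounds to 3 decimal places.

Posterior: Beta(2+7, 2+10) = Beta(9, 12).
Equal-tailed 90% interval: the 0.05 and 0.95 quantiles of Beta(9, 12).
Posterior mean ≈ 0.429, SD ≈ 0.106; a Normal approximation gives roughly [0.255, 0.602].
Exact: F⁻¹(0.05) = 0.259; F⁻¹(0.95) = 0.606.

[0.259, 0.606]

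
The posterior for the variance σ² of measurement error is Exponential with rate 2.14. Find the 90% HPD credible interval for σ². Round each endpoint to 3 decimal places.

The exponential density is strictly decreasing on [0, ∞), so the HPD interval is anchored at 0: [0, q] with P(σ² ≤ q) = 0.90.
q = −ln(1 − 0.90) / 2.14 = 2.3026 / 2.14 = 1.076.

[0.000, 1.076]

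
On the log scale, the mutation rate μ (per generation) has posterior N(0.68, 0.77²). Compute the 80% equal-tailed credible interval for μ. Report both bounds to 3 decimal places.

On the log scale the 80% interval is 0.68 ± 1.282 × 0.77 = [-0.3068, 1.6668].
Exponentiate: [e^-0.3068, e^1.6668] = [0.736, 5.295].

[0.736, 5.295]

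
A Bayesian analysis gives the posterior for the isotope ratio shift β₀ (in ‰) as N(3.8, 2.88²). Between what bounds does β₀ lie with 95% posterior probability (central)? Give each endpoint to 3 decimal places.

[-1.845, 9.445]

The posterior is symmetric, so the 95% equal-tailed interval is β₀ = 3.8 ± z·2.88 with z = 1.960.
Half-width: 1.960 × 2.88 = 5.645.
3.8 − 5.645 = -1.845; 3.8 + 5.645 = 9.445.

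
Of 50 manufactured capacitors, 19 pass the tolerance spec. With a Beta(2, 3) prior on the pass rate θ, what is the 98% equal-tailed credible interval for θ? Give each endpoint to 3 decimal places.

Posterior: Beta(2+19, 3+31) = Beta(21, 34).
Equal-tailed 98% interval: the 0.01 and 0.99 quantiles of Beta(21, 34).
Posterior mean ≈ 0.382, SD ≈ 0.065; a Normal approximation gives roughly [0.231, 0.533].
Exact: F⁻¹(0.01) = 0.239; F⁻¹(0.99) = 0.537.

[0.239, 0.537]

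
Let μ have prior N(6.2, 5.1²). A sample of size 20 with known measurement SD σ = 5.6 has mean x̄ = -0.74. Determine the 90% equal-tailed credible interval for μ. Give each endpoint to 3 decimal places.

Posterior precision = 1/5.1² + 20/5.6² = 0.0384 + 0.6378 = 0.6762, so posterior SD = 1.2161.
Posterior mean = (6.2/5.1² + 20·-0.74/5.6²) / 0.6762 = -0.3454.
Interval: -0.3454 ± 1.645 × 1.2161 → [-2.346, 1.655].

[-2.346, 1.655]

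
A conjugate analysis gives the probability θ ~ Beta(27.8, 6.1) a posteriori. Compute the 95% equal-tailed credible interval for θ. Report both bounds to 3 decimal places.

[0.677, 0.928]

Posterior: Beta(27.8, 6.1).
Equal-tailed 95% interval: the 0.025 and 0.975 quantiles of Beta(27.8, 6.1).
Posterior mean ≈ 0.820, SD ≈ 0.065; a Normal approximation gives roughly [0.693, 0.948].
Exact: F⁻¹(0.025) = 0.677; F⁻¹(0.975) = 0.928.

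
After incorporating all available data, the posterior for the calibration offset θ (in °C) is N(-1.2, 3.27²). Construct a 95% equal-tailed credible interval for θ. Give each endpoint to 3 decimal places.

[-7.609, 5.209]

The posterior is symmetric, so the 95% equal-tailed interval is θ = -1.2 ± z·3.27 with z = 1.960.
Half-width: 1.960 × 3.27 = 6.409.
-1.2 − 6.409 = -7.609; -1.2 + 6.409 = 5.209.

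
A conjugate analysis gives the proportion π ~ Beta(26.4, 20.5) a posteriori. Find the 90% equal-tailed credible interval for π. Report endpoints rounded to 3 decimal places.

Posterior: Beta(26.4, 20.5).
Equal-tailed 90% interval: the 0.05 and 0.95 quantiles of Beta(26.4, 20.5).
Posterior mean ≈ 0.563, SD ≈ 0.072; a Normal approximation gives roughly [0.445, 0.681].
Exact: F⁻¹(0.05) = 0.443; F⁻¹(0.95) = 0.679.

[0.443, 0.679]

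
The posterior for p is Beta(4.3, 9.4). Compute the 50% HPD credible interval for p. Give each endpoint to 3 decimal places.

The posterior is unimodal and skewed, so the HPD interval has equal density at both endpoints and is the shortest 50% interval.
Solving f(0.204) = f(0.370) with F(0.370) − F(0.204) = 0.50 gives [0.204, 0.370].
For comparison, the equal-tailed interval is [0.224, 0.394]; the HPD is narrower and shifted toward the mode.

[0.204, 0.370]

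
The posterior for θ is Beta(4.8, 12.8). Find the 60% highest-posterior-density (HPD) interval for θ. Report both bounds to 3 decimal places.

[0.163, 0.338]

The posterior is unimodal and skewed, so the HPD interval has equal density at both endpoints and is the shortest 60% interval.
Solving f(0.163) = f(0.338) with F(0.338) − F(0.163) = 0.60 gives [0.163, 0.338].
For comparison, the equal-tailed interval is [0.182, 0.359]; the HPD is narrower and shifted toward the mode.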